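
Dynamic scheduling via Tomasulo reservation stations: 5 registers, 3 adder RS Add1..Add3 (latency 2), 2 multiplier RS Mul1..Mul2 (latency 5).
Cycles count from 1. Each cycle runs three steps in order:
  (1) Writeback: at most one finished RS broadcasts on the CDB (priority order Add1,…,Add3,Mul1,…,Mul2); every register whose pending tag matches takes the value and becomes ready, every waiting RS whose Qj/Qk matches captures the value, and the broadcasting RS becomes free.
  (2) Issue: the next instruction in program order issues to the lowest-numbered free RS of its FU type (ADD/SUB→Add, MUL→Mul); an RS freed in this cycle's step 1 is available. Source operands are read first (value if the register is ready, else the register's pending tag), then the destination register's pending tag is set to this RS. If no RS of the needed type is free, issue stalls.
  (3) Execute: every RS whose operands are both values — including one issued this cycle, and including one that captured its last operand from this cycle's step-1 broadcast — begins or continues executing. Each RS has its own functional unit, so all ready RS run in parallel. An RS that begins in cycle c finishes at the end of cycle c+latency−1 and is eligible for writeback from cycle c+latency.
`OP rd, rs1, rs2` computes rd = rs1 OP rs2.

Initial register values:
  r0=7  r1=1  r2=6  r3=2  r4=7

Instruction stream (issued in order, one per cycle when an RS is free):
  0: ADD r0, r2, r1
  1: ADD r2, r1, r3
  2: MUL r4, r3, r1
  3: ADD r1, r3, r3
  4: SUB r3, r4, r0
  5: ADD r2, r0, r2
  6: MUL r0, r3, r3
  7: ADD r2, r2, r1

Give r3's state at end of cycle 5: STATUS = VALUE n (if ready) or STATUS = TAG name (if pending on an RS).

STATUS = TAG Add2

cycle 1: issue ADD r0<-Add1 // r0:Add1,r1:1,r2:6,r3:2,r4:7
cycle 2: issue ADD r2<-Add2 // r0:Add1,r1:1,r2:Add2,r3:2,r4:7
cycle 3: CDB Add1=7; issue MUL r4<-Mul1 // r0:7,r1:1,r2:Add2,r3:2,r4:Mul1
cycle 4: CDB Add2=3; issue ADD r1<-Add1 // r0:7,r1:Add1,r2:3,r3:2,r4:Mul1
cycle 5: issue SUB r3<-Add2 // r0:7,r1:Add1,r2:3,r3:Add2,r4:Mul1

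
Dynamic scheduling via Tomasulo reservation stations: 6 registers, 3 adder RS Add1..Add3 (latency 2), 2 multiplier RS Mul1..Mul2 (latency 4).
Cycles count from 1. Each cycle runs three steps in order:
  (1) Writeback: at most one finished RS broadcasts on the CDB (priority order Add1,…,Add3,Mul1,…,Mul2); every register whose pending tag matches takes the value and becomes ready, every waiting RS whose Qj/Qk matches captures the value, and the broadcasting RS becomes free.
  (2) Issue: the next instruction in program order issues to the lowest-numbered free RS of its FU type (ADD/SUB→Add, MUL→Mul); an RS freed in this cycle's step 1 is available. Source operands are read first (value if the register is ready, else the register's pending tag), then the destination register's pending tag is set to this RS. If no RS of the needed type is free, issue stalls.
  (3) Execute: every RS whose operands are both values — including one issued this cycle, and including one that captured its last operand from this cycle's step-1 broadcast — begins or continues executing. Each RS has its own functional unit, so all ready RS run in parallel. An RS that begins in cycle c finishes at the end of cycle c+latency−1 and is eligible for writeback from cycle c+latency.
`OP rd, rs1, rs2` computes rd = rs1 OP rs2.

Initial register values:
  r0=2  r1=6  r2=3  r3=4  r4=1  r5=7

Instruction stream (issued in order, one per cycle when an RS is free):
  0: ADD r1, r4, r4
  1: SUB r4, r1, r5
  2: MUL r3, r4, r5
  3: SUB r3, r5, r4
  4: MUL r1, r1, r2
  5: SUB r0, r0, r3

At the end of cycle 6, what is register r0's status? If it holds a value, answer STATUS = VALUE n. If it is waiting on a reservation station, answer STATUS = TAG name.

STATUS = TAG Add2

  c1: issue ADD r1<-Add1  regs: r0:2,r1:Add1,r2:3,r3:4,r4:1,r5:7
  c2: issue SUB r4<-Add2  regs: r0:2,r1:Add1,r2:3,r3:4,r4:Add2,r5:7
  c3: CDB Add1=2; issue MUL r3<-Mul1  regs: r0:2,r1:2,r2:3,r3:Mul1,r4:Add2,r5:7
  c4: issue SUB r3<-Add1  regs: r0:2,r1:2,r2:3,r3:Add1,r4:Add2,r5:7
  c5: CDB Add2=-5; issue MUL r1<-Mul2  regs: r0:2,r1:Mul2,r2:3,r3:Add1,r4:-5,r5:7
  c6: issue SUB r0<-Add2  regs: r0:Add2,r1:Mul2,r2:3,r3:Add1,r4:-5,r5:7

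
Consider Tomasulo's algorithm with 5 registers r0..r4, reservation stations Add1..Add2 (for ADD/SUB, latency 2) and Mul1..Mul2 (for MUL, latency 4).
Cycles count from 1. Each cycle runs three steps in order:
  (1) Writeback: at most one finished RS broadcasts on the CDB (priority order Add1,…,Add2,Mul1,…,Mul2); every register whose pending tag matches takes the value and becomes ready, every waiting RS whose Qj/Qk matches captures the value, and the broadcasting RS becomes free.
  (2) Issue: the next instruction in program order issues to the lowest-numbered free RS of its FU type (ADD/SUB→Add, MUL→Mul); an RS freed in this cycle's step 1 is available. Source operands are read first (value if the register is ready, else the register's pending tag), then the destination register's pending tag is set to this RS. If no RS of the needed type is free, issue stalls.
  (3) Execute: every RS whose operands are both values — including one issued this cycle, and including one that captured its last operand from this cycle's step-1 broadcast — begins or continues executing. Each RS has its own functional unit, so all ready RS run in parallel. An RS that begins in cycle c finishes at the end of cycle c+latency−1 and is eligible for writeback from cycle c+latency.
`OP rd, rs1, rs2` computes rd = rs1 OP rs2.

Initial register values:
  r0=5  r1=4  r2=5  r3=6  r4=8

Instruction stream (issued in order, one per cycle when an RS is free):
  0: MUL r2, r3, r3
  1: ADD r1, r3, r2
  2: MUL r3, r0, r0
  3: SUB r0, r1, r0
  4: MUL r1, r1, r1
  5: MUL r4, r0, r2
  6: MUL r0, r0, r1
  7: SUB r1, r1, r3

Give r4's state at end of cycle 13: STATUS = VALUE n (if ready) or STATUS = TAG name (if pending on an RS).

STATUS = VALUE 1332

cycle 1: issue MUL r2<-Mul1 // r0:5,r1:4,r2:Mul1,r3:6,r4:8
cycle 2: issue ADD r1<-Add1 // r0:5,r1:Add1,r2:Mul1,r3:6,r4:8
cycle 3: issue MUL r3<-Mul2 // r0:5,r1:Add1,r2:Mul1,r3:Mul2,r4:8
cycle 4: issue SUB r0<-Add2 // r0:Add2,r1:Add1,r2:Mul1,r3:Mul2,r4:8
cycle 5: CDB Mul1=36; issue MUL r1<-Mul1 // r0:Add2,r1:Mul1,r2:36,r3:Mul2,r4:8
cycle 6: stall // r0:Add2,r1:Mul1,r2:36,r3:Mul2,r4:8
cycle 7: CDB Add1=42; stall // r0:Add2,r1:Mul1,r2:36,r3:Mul2,r4:8
cycle 8: CDB Mul2=25; issue MUL r4<-Mul2 // r0:Add2,r1:Mul1,r2:36,r3:25,r4:Mul2
cycle 9: CDB Add2=37; stall // r0:37,r1:Mul1,r2:36,r3:25,r4:Mul2
cycle 10: stall // r0:37,r1:Mul1,r2:36,r3:25,r4:Mul2
cycle 11: CDB Mul1=1764; issue MUL r0<-Mul1 // r0:Mul1,r1:1764,r2:36,r3:25,r4:Mul2
cycle 12: issue SUB r1<-Add1 // r0:Mul1,r1:Add1,r2:36,r3:25,r4:Mul2
cycle 13: CDB Mul2=1332 // r0:Mul1,r1:Add1,r2:36,r3:25,r4:1332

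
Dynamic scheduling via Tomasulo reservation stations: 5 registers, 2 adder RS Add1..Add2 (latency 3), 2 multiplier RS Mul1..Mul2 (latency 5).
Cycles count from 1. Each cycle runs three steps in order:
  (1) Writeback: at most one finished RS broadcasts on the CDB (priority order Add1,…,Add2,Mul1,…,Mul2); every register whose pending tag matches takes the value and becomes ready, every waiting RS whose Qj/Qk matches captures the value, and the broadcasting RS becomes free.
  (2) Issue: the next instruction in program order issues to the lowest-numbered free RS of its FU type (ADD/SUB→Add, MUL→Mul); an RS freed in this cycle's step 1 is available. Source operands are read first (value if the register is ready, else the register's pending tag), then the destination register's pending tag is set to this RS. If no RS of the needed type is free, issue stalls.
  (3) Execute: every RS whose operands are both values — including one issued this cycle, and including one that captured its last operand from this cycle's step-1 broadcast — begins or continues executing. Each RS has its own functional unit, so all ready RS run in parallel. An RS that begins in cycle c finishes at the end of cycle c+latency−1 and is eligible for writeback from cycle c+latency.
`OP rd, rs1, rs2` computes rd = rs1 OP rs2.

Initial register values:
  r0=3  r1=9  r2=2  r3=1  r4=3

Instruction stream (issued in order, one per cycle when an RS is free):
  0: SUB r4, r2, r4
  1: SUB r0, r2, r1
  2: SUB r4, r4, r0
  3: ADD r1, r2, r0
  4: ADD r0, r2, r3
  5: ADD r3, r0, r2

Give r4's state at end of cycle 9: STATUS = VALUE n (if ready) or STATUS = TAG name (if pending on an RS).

c1: issue SUB r4<-Add1 | r0:3,r1:9,r2:2,r3:1,r4:Add1
c2: issue SUB r0<-Add2 | r0:Add2,r1:9,r2:2,r3:1,r4:Add1
c3: stall | r0:Add2,r1:9,r2:2,r3:1,r4:Add1
c4: CDB Add1=-1; issue SUB r4<-Add1 | r0:Add2,r1:9,r2:2,r3:1,r4:Add1
c5: CDB Add2=-7; issue ADD r1<-Add2 | r0:-7,r1:Add2,r2:2,r3:1,r4:Add1
c6: stall | r0:-7,r1:Add2,r2:2,r3:1,r4:Add1
c7: stall | r0:-7,r1:Add2,r2:2,r3:1,r4:Add1
c8: CDB Add1=6; issue ADD r0<-Add1 | r0:Add1,r1:Add2,r2:2,r3:1,r4:6
c9: CDB Add2=-5; issue ADD r3<-Add2 | r0:Add1,r1:-5,r2:2,r3:Add2,r4:6

STATUS = VALUE 6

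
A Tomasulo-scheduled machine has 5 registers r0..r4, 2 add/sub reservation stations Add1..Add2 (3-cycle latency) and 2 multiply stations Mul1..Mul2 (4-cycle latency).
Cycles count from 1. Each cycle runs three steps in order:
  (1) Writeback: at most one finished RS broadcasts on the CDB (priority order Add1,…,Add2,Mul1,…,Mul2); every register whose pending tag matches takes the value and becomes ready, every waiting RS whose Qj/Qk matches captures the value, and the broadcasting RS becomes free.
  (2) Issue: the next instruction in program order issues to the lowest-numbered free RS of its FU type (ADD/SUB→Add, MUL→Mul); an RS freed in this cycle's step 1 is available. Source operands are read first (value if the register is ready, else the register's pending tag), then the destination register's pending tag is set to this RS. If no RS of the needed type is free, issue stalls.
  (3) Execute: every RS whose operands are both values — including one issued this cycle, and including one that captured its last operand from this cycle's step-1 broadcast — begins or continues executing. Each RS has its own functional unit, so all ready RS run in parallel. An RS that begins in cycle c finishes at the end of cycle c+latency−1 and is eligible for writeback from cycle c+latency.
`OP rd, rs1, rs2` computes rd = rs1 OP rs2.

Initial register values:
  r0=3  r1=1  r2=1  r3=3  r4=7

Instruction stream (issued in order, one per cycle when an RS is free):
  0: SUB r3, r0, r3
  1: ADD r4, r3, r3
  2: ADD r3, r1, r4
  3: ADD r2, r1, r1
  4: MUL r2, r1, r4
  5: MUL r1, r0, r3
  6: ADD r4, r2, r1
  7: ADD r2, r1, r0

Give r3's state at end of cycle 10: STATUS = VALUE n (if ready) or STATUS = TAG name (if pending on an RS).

c1: issue SUB r3<-Add1 | r0:3,r1:1,r2:1,r3:Add1,r4:7
c2: issue ADD r4<-Add2 | r0:3,r1:1,r2:1,r3:Add1,r4:Add2
c3: stall | r0:3,r1:1,r2:1,r3:Add1,r4:Add2
c4: CDB Add1=0; issue ADD r3<-Add1 | r0:3,r1:1,r2:1,r3:Add1,r4:Add2
c5: stall | r0:3,r1:1,r2:1,r3:Add1,r4:Add2
c6: stall | r0:3,r1:1,r2:1,r3:Add1,r4:Add2
c7: CDB Add2=0; issue ADD r2<-Add2 | r0:3,r1:1,r2:Add2,r3:Add1,r4:0
c8: issue MUL r2<-Mul1 | r0:3,r1:1,r2:Mul1,r3:Add1,r4:0
c9: issue MUL r1<-Mul2 | r0:3,r1:Mul2,r2:Mul1,r3:Add1,r4:0
c10: CDB Add1=1; issue ADD r4<-Add1 | r0:3,r1:Mul2,r2:Mul1,r3:1,r4:Add1

STATUS = VALUE 1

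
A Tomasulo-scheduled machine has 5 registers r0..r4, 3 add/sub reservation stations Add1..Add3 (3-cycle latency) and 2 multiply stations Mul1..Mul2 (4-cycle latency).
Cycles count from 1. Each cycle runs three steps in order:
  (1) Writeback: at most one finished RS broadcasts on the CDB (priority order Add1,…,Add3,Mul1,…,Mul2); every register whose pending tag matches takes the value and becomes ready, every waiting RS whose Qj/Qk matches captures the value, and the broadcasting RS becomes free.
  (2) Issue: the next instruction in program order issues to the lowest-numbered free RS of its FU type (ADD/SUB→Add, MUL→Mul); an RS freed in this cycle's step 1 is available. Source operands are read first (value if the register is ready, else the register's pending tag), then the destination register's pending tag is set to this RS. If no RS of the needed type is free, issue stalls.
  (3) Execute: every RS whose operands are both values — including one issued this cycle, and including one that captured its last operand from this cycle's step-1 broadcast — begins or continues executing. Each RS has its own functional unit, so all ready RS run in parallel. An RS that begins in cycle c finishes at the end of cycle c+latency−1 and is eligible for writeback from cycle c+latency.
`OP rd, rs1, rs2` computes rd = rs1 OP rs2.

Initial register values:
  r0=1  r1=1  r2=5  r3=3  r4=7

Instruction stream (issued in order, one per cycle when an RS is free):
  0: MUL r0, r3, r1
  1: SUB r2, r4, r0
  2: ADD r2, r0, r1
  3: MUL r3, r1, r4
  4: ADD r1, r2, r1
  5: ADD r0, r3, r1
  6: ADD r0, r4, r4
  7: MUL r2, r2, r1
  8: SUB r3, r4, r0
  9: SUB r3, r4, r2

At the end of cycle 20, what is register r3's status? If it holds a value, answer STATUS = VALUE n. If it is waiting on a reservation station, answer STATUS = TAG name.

STATUS = VALUE -13

  c1: issue MUL r0<-Mul1  regs: r0:Mul1,r1:1,r2:5,r3:3,r4:7
  c2: issue SUB r2<-Add1  regs: r0:Mul1,r1:1,r2:Add1,r3:3,r4:7
  c3: issue ADD r2<-Add2  regs: r0:Mul1,r1:1,r2:Add2,r3:3,r4:7
  c4: issue MUL r3<-Mul2  regs: r0:Mul1,r1:1,r2:Add2,r3:Mul2,r4:7
  c5: CDB Mul1=3; issue ADD r1<-Add3  regs: r0:3,r1:Add3,r2:Add2,r3:Mul2,r4:7
  c6: stall  regs: r0:3,r1:Add3,r2:Add2,r3:Mul2,r4:7
  c7: stall  regs: r0:3,r1:Add3,r2:Add2,r3:Mul2,r4:7
  c8: CDB Add1=4; issue ADD r0<-Add1  regs: r0:Add1,r1:Add3,r2:Add2,r3:Mul2,r4:7
  c9: CDB Add2=4; issue ADD r0<-Add2  regs: r0:Add2,r1:Add3,r2:4,r3:Mul2,r4:7
  c10: CDB Mul2=7; issue MUL r2<-Mul1  regs: r0:Add2,r1:Add3,r2:Mul1,r3:7,r4:7
  c11: stall  regs: r0:Add2,r1:Add3,r2:Mul1,r3:7,r4:7
  c12: CDB Add2=14; issue SUB r3<-Add2  regs: r0:14,r1:Add3,r2:Mul1,r3:Add2,r4:7
  c13: CDB Add3=5; issue SUB r3<-Add3  regs: r0:14,r1:5,r2:Mul1,r3:Add3,r4:7
  c14: -  regs: r0:14,r1:5,r2:Mul1,r3:Add3,r4:7
  c15: CDB Add2=-7  regs: r0:14,r1:5,r2:Mul1,r3:Add3,r4:7
  c16: CDB Add1=12  regs: r0:14,r1:5,r2:Mul1,r3:Add3,r4:7
  c17: CDB Mul1=20  regs: r0:14,r1:5,r2:20,r3:Add3,r4:7
  c18: -  regs: r0:14,r1:5,r2:20,r3:Add3,r4:7
  c19: -  regs: r0:14,r1:5,r2:20,r3:Add3,r4:7
  c20: CDB Add3=-13  regs: r0:14,r1:5,r2:20,r3:-13,r4:7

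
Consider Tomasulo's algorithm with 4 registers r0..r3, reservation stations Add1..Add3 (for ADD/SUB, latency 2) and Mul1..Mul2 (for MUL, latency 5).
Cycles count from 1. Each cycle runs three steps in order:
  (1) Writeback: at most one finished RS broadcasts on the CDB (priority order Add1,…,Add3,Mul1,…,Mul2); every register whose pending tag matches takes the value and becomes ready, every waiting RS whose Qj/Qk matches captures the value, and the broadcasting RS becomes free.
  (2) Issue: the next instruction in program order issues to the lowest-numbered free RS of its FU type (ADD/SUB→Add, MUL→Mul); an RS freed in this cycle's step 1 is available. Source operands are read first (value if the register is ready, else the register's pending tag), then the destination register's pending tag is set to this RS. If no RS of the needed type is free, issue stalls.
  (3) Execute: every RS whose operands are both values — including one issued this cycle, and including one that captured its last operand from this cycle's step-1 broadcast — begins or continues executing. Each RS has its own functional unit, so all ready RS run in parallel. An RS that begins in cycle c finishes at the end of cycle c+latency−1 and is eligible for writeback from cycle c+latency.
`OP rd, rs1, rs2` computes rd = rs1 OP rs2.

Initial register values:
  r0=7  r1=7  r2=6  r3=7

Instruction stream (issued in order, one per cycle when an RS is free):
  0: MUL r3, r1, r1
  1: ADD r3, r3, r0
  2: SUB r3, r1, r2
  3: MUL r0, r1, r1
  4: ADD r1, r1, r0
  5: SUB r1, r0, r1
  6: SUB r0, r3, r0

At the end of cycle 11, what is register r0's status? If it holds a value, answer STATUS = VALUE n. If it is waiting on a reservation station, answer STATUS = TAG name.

cycle 1: issue MUL r3<-Mul1 // r0:7,r1:7,r2:6,r3:Mul1
cycle 2: issue ADD r3<-Add1 // r0:7,r1:7,r2:6,r3:Add1
cycle 3: issue SUB r3<-Add2 // r0:7,r1:7,r2:6,r3:Add2
cycle 4: issue MUL r0<-Mul2 // r0:Mul2,r1:7,r2:6,r3:Add2
cycle 5: CDB Add2=1; issue ADD r1<-Add2 // r0:Mul2,r1:Add2,r2:6,r3:1
cycle 6: CDB Mul1=49; issue SUB r1<-Add3 // r0:Mul2,r1:Add3,r2:6,r3:1
cycle 7: stall // r0:Mul2,r1:Add3,r2:6,r3:1
cycle 8: CDB Add1=56; issue SUB r0<-Add1 // r0:Add1,r1:Add3,r2:6,r3:1
cycle 9: CDB Mul2=49 // r0:Add1,r1:Add3,r2:6,r3:1
cycle 10: - // r0:Add1,r1:Add3,r2:6,r3:1
cycle 11: CDB Add1=-48 // r0:-48,r1:Add3,r2:6,r3:1

STATUS = VALUE -48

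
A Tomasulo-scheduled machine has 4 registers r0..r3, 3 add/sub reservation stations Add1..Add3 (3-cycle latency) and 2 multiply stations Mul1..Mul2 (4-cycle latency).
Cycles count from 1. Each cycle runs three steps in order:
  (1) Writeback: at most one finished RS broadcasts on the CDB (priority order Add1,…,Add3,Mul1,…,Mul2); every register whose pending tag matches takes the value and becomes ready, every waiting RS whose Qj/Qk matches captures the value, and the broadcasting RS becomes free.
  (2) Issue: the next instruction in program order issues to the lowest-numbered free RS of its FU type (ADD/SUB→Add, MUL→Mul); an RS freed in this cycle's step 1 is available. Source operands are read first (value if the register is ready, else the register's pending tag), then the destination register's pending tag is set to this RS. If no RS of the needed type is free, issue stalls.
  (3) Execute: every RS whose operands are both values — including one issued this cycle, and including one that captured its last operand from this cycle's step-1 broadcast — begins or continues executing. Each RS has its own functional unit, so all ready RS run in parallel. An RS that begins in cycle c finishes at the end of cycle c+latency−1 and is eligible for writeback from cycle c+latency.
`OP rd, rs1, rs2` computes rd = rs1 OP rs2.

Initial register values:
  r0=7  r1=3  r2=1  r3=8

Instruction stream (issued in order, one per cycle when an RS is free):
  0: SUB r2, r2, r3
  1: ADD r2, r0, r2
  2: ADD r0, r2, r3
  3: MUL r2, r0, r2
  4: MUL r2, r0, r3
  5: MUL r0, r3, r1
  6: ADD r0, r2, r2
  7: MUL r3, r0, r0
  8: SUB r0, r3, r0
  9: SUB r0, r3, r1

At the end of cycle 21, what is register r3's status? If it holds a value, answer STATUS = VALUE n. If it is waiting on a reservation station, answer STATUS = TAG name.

STATUS = TAG Mul2

  c1: issue SUB r2<-Add1  regs: r0:7,r1:3,r2:Add1,r3:8
  c2: issue ADD r2<-Add2  regs: r0:7,r1:3,r2:Add2,r3:8
  c3: issue ADD r0<-Add3  regs: r0:Add3,r1:3,r2:Add2,r3:8
  c4: CDB Add1=-7; issue MUL r2<-Mul1  regs: r0:Add3,r1:3,r2:Mul1,r3:8
  c5: issue MUL r2<-Mul2  regs: r0:Add3,r1:3,r2:Mul2,r3:8
  c6: stall  regs: r0:Add3,r1:3,r2:Mul2,r3:8
  c7: CDB Add2=0; stall  regs: r0:Add3,r1:3,r2:Mul2,r3:8
  c8: stall  regs: r0:Add3,r1:3,r2:Mul2,r3:8
  c9: stall  regs: r0:Add3,r1:3,r2:Mul2,r3:8
  c10: CDB Add3=8; stall  regs: r0:8,r1:3,r2:Mul2,r3:8
  c11: stall  regs: r0:8,r1:3,r2:Mul2,r3:8
  c12: stall  regs: r0:8,r1:3,r2:Mul2,r3:8
  c13: stall  regs: r0:8,r1:3,r2:Mul2,r3:8
  c14: CDB Mul1=0; issue MUL r0<-Mul1  regs: r0:Mul1,r1:3,r2:Mul2,r3:8
  c15: CDB Mul2=64; issue ADD r0<-Add1  regs: r0:Add1,r1:3,r2:64,r3:8
  c16: issue MUL r3<-Mul2  regs: r0:Add1,r1:3,r2:64,r3:Mul2
  c17: issue SUB r0<-Add2  regs: r0:Add2,r1:3,r2:64,r3:Mul2
  c18: CDB Add1=128; issue SUB r0<-Add1  regs: r0:Add1,r1:3,r2:64,r3:Mul2
  c19: CDB Mul1=24  regs: r0:Add1,r1:3,r2:64,r3:Mul2
  c20: -  regs: r0:Add1,r1:3,r2:64,r3:Mul2
  c21: -  regs: r0:Add1,r1:3,r2:64,r3:Mul2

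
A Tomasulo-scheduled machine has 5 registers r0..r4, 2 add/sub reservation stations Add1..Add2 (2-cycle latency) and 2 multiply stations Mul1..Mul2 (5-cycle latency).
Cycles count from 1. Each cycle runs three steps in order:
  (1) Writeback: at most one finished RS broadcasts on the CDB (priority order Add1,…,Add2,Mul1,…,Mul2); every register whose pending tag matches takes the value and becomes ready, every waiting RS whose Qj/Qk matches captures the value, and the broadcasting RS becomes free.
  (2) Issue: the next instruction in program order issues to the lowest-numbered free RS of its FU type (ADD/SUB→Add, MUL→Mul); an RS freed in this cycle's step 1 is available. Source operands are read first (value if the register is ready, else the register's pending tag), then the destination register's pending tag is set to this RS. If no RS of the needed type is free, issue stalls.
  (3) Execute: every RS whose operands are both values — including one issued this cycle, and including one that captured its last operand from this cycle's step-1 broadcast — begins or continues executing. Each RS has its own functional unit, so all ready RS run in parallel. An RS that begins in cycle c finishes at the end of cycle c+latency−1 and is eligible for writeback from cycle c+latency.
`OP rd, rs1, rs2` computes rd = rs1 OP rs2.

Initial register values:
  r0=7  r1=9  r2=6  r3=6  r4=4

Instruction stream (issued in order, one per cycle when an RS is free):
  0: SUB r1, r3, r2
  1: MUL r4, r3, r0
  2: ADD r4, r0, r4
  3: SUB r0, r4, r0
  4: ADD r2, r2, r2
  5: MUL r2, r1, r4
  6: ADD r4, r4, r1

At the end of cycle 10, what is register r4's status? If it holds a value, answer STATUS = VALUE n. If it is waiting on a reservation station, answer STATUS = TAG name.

STATUS = VALUE 49

c1: issue SUB r1<-Add1 | r0:7,r1:Add1,r2:6,r3:6,r4:4
c2: issue MUL r4<-Mul1 | r0:7,r1:Add1,r2:6,r3:6,r4:Mul1
c3: CDB Add1=0; issue ADD r4<-Add1 | r0:7,r1:0,r2:6,r3:6,r4:Add1
c4: issue SUB r0<-Add2 | r0:Add2,r1:0,r2:6,r3:6,r4:Add1
c5: stall | r0:Add2,r1:0,r2:6,r3:6,r4:Add1
c6: stall | r0:Add2,r1:0,r2:6,r3:6,r4:Add1
c7: CDB Mul1=42; stall | r0:Add2,r1:0,r2:6,r3:6,r4:Add1
c8: stall | r0:Add2,r1:0,r2:6,r3:6,r4:Add1
c9: CDB Add1=49; issue ADD r2<-Add1 | r0:Add2,r1:0,r2:Add1,r3:6,r4:49
c10: issue MUL r2<-Mul1 | r0:Add2,r1:0,r2:Mul1,r3:6,r4:49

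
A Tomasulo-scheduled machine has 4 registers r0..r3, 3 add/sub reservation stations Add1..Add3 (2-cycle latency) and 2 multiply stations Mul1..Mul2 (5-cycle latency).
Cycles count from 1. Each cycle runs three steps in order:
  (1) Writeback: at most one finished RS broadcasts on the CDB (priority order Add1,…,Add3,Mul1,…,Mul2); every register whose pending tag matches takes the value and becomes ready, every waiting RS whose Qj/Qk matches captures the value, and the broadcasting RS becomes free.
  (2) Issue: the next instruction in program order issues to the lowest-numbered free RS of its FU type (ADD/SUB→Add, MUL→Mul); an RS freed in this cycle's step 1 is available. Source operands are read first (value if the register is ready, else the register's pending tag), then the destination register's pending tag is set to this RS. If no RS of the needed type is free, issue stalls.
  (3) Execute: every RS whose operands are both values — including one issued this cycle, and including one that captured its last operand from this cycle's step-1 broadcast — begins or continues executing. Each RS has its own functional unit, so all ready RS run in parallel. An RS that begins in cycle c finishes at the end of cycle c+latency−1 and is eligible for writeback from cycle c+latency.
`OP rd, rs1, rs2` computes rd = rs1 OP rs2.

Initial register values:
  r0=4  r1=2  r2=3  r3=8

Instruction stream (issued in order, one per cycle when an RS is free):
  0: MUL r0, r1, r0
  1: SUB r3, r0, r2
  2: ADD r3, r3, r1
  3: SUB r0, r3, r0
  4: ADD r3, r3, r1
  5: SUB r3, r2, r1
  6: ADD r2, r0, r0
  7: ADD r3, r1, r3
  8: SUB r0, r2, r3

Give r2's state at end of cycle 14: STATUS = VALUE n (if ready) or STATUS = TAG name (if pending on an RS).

cycle 1: issue MUL r0<-Mul1 // r0:Mul1,r1:2,r2:3,r3:8
cycle 2: issue SUB r3<-Add1 // r0:Mul1,r1:2,r2:3,r3:Add1
cycle 3: issue ADD r3<-Add2 // r0:Mul1,r1:2,r2:3,r3:Add2
cycle 4: issue SUB r0<-Add3 // r0:Add3,r1:2,r2:3,r3:Add2
cycle 5: stall // r0:Add3,r1:2,r2:3,r3:Add2
cycle 6: CDB Mul1=8; stall // r0:Add3,r1:2,r2:3,r3:Add2
cycle 7: stall // r0:Add3,r1:2,r2:3,r3:Add2
cycle 8: CDB Add1=5; issue ADD r3<-Add1 // r0:Add3,r1:2,r2:3,r3:Add1
cycle 9: stall // r0:Add3,r1:2,r2:3,r3:Add1
cycle 10: CDB Add2=7; issue SUB r3<-Add2 // r0:Add3,r1:2,r2:3,r3:Add2
cycle 11: stall // r0:Add3,r1:2,r2:3,r3:Add2
cycle 12: CDB Add1=9; issue ADD r2<-Add1 // r0:Add3,r1:2,r2:Add1,r3:Add2
cycle 13: CDB Add2=1; issue ADD r3<-Add2 // r0:Add3,r1:2,r2:Add1,r3:Add2
cycle 14: CDB Add3=-1; issue SUB r0<-Add3 // r0:Add3,r1:2,r2:Add1,r3:Add2

STATUS = TAG Add1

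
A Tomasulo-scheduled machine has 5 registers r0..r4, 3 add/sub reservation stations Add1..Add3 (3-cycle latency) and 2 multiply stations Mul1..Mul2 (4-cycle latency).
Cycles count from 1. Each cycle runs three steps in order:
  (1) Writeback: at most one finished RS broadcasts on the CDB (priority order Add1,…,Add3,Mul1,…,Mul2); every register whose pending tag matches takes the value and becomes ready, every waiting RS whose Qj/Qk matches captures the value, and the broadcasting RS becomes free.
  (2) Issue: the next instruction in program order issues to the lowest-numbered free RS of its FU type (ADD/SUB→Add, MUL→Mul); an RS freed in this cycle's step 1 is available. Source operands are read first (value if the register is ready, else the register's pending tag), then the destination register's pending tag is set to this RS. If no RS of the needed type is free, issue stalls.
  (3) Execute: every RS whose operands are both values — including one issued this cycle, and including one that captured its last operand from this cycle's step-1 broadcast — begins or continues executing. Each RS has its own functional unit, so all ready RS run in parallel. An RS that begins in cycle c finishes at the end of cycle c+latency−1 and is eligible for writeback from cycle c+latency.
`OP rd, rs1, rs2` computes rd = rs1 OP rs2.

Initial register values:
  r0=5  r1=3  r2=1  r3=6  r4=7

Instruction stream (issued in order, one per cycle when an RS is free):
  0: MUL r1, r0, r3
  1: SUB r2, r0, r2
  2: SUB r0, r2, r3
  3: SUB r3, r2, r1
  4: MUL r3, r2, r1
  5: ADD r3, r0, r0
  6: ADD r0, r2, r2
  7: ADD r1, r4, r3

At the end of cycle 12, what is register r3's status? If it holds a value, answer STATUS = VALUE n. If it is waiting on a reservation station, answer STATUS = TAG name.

STATUS = VALUE -4

  c1: issue MUL r1<-Mul1  regs: r0:5,r1:Mul1,r2:1,r3:6,r4:7
  c2: issue SUB r2<-Add1  regs: r0:5,r1:Mul1,r2:Add1,r3:6,r4:7
  c3: issue SUB r0<-Add2  regs: r0:Add2,r1:Mul1,r2:Add1,r3:6,r4:7
  c4: issue SUB r3<-Add3  regs: r0:Add2,r1:Mul1,r2:Add1,r3:Add3,r4:7
  c5: CDB Add1=4; issue MUL r3<-Mul2  regs: r0:Add2,r1:Mul1,r2:4,r3:Mul2,r4:7
  c6: CDB Mul1=30; issue ADD r3<-Add1  regs: r0:Add2,r1:30,r2:4,r3:Add1,r4:7
  c7: stall  regs: r0:Add2,r1:30,r2:4,r3:Add1,r4:7
  c8: CDB Add2=-2; issue ADD r0<-Add2  regs: r0:Add2,r1:30,r2:4,r3:Add1,r4:7
  c9: CDB Add3=-26; issue ADD r1<-Add3  regs: r0:Add2,r1:Add3,r2:4,r3:Add1,r4:7
  c10: CDB Mul2=120  regs: r0:Add2,r1:Add3,r2:4,r3:Add1,r4:7
  c11: CDB Add1=-4  regs: r0:Add2,r1:Add3,r2:4,r3:-4,r4:7
  c12: CDB Add2=8  regs: r0:8,r1:Add3,r2:4,r3:-4,r4:7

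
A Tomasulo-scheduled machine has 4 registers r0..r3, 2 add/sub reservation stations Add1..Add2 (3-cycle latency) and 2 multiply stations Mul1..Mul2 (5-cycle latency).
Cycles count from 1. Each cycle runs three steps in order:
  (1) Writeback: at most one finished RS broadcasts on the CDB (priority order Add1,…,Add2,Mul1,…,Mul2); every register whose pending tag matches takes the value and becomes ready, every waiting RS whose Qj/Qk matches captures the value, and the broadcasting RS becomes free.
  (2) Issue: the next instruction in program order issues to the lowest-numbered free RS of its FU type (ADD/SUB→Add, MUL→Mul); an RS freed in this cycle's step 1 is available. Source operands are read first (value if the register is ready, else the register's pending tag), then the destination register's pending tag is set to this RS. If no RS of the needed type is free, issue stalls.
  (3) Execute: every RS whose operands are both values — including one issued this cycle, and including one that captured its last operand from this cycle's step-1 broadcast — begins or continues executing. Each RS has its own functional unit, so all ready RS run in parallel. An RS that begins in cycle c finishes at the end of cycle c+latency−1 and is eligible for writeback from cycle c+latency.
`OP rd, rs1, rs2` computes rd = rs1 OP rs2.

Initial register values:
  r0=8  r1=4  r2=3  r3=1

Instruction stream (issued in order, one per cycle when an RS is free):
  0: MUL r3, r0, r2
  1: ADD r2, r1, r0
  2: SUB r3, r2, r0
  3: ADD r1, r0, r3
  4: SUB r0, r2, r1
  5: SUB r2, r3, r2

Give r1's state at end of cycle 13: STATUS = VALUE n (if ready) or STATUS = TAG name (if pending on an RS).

cycle 1: issue MUL r3<-Mul1 // r0:8,r1:4,r2:3,r3:Mul1
cycle 2: issue ADD r2<-Add1 // r0:8,r1:4,r2:Add1,r3:Mul1
cycle 3: issue SUB r3<-Add2 // r0:8,r1:4,r2:Add1,r3:Add2
cycle 4: stall // r0:8,r1:4,r2:Add1,r3:Add2
cycle 5: CDB Add1=12; issue ADD r1<-Add1 // r0:8,r1:Add1,r2:12,r3:Add2
cycle 6: CDB Mul1=24; stall // r0:8,r1:Add1,r2:12,r3:Add2
cycle 7: stall // r0:8,r1:Add1,r2:12,r3:Add2
cycle 8: CDB Add2=4; issue SUB r0<-Add2 // r0:Add2,r1:Add1,r2:12,r3:4
cycle 9: stall // r0:Add2,r1:Add1,r2:12,r3:4
cycle 10: stall // r0:Add2,r1:Add1,r2:12,r3:4
cycle 11: CDB Add1=12; issue SUB r2<-Add1 // r0:Add2,r1:12,r2:Add1,r3:4
cycle 12: - // r0:Add2,r1:12,r2:Add1,r3:4
cycle 13: - // r0:Add2,r1:12,r2:Add1,r3:4

STATUS = VALUE 12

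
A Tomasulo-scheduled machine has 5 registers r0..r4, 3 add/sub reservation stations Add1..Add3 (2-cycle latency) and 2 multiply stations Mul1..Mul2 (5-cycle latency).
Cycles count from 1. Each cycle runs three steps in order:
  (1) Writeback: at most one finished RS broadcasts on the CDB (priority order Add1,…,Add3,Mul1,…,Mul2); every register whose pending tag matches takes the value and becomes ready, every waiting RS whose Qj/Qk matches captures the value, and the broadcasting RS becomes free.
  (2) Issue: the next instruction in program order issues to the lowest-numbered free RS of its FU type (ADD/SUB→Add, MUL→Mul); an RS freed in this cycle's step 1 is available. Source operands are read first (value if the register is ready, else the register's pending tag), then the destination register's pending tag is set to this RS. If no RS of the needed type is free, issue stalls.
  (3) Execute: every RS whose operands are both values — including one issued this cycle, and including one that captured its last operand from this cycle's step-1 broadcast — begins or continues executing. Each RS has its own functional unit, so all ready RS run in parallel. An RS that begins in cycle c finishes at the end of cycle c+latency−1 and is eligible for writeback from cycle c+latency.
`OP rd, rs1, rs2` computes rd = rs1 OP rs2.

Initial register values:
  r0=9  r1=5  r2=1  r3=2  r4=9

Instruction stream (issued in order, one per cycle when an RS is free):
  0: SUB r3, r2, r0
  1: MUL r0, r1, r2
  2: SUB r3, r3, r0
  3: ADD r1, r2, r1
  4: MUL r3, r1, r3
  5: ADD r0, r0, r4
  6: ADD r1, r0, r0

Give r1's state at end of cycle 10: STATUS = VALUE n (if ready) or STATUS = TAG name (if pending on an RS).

c1: issue SUB r3<-Add1 | r0:9,r1:5,r2:1,r3:Add1,r4:9
c2: issue MUL r0<-Mul1 | r0:Mul1,r1:5,r2:1,r3:Add1,r4:9
c3: CDB Add1=-8; issue SUB r3<-Add1 | r0:Mul1,r1:5,r2:1,r3:Add1,r4:9
c4: issue ADD r1<-Add2 | r0:Mul1,r1:Add2,r2:1,r3:Add1,r4:9
c5: issue MUL r3<-Mul2 | r0:Mul1,r1:Add2,r2:1,r3:Mul2,r4:9
c6: CDB Add2=6; issue ADD r0<-Add2 | r0:Add2,r1:6,r2:1,r3:Mul2,r4:9
c7: CDB Mul1=5; issue ADD r1<-Add3 | r0:Add2,r1:Add3,r2:1,r3:Mul2,r4:9
c8: - | r0:Add2,r1:Add3,r2:1,r3:Mul2,r4:9
c9: CDB Add1=-13 | r0:Add2,r1:Add3,r2:1,r3:Mul2,r4:9
c10: CDB Add2=14 | r0:14,r1:Add3,r2:1,r3:Mul2,r4:9

STATUS = TAG Add3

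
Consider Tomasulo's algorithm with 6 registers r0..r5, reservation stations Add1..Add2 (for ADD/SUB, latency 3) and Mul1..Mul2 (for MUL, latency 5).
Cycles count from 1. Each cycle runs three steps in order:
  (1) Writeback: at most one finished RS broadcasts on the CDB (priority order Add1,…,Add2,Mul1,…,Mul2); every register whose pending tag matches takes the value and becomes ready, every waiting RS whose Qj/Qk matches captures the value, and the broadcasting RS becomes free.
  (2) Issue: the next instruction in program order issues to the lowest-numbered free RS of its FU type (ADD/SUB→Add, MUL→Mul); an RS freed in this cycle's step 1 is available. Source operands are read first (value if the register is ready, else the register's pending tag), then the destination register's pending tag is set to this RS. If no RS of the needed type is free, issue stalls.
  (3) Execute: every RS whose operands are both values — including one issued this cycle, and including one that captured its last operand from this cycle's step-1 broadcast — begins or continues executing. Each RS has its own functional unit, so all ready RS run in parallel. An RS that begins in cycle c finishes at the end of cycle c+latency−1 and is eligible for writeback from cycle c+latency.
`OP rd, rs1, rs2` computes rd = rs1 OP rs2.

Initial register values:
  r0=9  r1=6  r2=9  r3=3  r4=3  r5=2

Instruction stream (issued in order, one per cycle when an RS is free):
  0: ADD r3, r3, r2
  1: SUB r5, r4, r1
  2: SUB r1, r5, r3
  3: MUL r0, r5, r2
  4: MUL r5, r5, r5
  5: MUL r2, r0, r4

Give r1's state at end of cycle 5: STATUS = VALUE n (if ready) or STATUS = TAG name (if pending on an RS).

  c1: issue ADD r3<-Add1  regs: r0:9,r1:6,r2:9,r3:Add1,r4:3,r5:2
  c2: issue SUB r5<-Add2  regs: r0:9,r1:6,r2:9,r3:Add1,r4:3,r5:Add2
  c3: stall  regs: r0:9,r1:6,r2:9,r3:Add1,r4:3,r5:Add2
  c4: CDB Add1=12; issue SUB r1<-Add1  regs: r0:9,r1:Add1,r2:9,r3:12,r4:3,r5:Add2
  c5: CDB Add2=-3; issue MUL r0<-Mul1  regs: r0:Mul1,r1:Add1,r2:9,r3:12,r4:3,r5:-3

STATUS = TAG Add1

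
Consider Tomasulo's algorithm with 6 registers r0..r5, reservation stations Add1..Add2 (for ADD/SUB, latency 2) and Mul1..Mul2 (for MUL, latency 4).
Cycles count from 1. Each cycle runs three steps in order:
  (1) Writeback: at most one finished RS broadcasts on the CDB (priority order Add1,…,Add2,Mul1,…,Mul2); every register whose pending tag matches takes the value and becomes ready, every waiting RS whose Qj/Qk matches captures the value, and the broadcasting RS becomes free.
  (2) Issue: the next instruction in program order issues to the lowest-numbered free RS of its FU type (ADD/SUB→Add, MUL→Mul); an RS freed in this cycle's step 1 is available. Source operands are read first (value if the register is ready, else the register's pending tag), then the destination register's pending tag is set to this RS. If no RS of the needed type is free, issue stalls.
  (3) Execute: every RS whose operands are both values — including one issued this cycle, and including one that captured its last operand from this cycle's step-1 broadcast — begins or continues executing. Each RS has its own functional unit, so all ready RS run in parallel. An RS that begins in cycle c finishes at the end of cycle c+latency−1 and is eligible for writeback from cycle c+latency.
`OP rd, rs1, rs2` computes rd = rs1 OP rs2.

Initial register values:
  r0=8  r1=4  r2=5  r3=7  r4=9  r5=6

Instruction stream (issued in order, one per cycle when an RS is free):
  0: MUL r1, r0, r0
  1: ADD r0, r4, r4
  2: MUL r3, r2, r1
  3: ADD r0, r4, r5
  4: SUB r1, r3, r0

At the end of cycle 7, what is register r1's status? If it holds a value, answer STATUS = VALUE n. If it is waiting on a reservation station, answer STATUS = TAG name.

STATUS = TAG Add2

  c1: issue MUL r1<-Mul1  regs: r0:8,r1:Mul1,r2:5,r3:7,r4:9,r5:6
  c2: issue ADD r0<-Add1  regs: r0:Add1,r1:Mul1,r2:5,r3:7,r4:9,r5:6
  c3: issue MUL r3<-Mul2  regs: r0:Add1,r1:Mul1,r2:5,r3:Mul2,r4:9,r5:6
  c4: CDB Add1=18; issue ADD r0<-Add1  regs: r0:Add1,r1:Mul1,r2:5,r3:Mul2,r4:9,r5:6
  c5: CDB Mul1=64; issue SUB r1<-Add2  regs: r0:Add1,r1:Add2,r2:5,r3:Mul2,r4:9,r5:6
  c6: CDB Add1=15  regs: r0:15,r1:Add2,r2:5,r3:Mul2,r4:9,r5:6
  c7: -  regs: r0:15,r1:Add2,r2:5,r3:Mul2,r4:9,r5:6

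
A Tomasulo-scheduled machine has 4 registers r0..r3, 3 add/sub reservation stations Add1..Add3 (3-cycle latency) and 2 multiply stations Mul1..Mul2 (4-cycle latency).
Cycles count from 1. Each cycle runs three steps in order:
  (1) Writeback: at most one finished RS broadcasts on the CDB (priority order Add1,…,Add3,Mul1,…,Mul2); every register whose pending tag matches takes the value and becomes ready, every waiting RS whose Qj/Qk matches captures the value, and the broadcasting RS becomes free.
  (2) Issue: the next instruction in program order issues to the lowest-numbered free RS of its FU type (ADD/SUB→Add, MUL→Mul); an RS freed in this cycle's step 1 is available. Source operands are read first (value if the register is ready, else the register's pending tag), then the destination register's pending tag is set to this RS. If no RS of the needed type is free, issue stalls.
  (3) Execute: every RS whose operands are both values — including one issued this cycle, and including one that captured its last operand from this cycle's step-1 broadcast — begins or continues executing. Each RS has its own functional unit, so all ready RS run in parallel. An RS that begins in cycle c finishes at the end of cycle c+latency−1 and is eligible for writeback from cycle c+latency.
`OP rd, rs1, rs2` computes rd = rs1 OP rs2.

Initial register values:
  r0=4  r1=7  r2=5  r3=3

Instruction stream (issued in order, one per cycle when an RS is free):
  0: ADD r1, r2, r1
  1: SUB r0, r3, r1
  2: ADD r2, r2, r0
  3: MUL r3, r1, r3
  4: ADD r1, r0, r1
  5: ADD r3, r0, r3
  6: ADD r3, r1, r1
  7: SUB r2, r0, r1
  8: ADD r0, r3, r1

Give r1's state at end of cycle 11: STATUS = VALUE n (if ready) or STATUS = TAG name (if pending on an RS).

c1: issue ADD r1<-Add1 | r0:4,r1:Add1,r2:5,r3:3
c2: issue SUB r0<-Add2 | r0:Add2,r1:Add1,r2:5,r3:3
c3: issue ADD r2<-Add3 | r0:Add2,r1:Add1,r2:Add3,r3:3
c4: CDB Add1=12; issue MUL r3<-Mul1 | r0:Add2,r1:12,r2:Add3,r3:Mul1
c5: issue ADD r1<-Add1 | r0:Add2,r1:Add1,r2:Add3,r3:Mul1
c6: stall | r0:Add2,r1:Add1,r2:Add3,r3:Mul1
c7: CDB Add2=-9; issue ADD r3<-Add2 | r0:-9,r1:Add1,r2:Add3,r3:Add2
c8: CDB Mul1=36; stall | r0:-9,r1:Add1,r2:Add3,r3:Add2
c9: stall | r0:-9,r1:Add1,r2:Add3,r3:Add2
c10: CDB Add1=3; issue ADD r3<-Add1 | r0:-9,r1:3,r2:Add3,r3:Add1
c11: CDB Add2=27; issue SUB r2<-Add2 | r0:-9,r1:3,r2:Add2,r3:Add1

STATUS = VALUE 3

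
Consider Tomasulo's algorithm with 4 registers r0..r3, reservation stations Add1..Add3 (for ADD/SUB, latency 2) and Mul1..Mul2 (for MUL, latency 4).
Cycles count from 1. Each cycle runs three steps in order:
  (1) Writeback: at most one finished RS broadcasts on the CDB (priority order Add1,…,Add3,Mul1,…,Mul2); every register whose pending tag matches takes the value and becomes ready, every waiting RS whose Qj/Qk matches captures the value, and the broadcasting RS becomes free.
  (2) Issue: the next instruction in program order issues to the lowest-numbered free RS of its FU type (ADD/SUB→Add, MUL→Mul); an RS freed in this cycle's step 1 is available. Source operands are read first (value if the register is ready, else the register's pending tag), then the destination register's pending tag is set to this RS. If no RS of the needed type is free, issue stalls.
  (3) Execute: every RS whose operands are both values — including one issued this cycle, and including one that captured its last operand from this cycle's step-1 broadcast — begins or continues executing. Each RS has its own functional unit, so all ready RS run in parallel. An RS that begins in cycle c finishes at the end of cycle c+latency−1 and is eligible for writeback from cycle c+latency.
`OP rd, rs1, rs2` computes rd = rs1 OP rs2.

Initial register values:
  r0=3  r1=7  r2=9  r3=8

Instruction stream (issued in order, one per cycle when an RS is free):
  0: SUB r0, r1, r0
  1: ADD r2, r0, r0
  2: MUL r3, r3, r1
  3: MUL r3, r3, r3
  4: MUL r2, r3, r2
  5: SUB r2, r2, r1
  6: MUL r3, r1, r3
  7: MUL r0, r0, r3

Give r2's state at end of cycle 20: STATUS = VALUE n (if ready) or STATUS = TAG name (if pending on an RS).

c1: issue SUB r0<-Add1 | r0:Add1,r1:7,r2:9,r3:8
c2: issue ADD r2<-Add2 | r0:Add1,r1:7,r2:Add2,r3:8
c3: CDB Add1=4; issue MUL r3<-Mul1 | r0:4,r1:7,r2:Add2,r3:Mul1
c4: issue MUL r3<-Mul2 | r0:4,r1:7,r2:Add2,r3:Mul2
c5: CDB Add2=8; stall | r0:4,r1:7,r2:8,r3:Mul2
c6: stall | r0:4,r1:7,r2:8,r3:Mul2
c7: CDB Mul1=56; issue MUL r2<-Mul1 | r0:4,r1:7,r2:Mul1,r3:Mul2
c8: issue SUB r2<-Add1 | r0:4,r1:7,r2:Add1,r3:Mul2
c9: stall | r0:4,r1:7,r2:Add1,r3:Mul2
c10: stall | r0:4,r1:7,r2:Add1,r3:Mul2
c11: CDB Mul2=3136; issue MUL r3<-Mul2 | r0:4,r1:7,r2:Add1,r3:Mul2
c12: stall | r0:4,r1:7,r2:Add1,r3:Mul2
c13: stall | r0:4,r1:7,r2:Add1,r3:Mul2
c14: stall | r0:4,r1:7,r2:Add1,r3:Mul2
c15: CDB Mul1=25088; issue MUL r0<-Mul1 | r0:Mul1,r1:7,r2:Add1,r3:Mul2
c16: CDB Mul2=21952 | r0:Mul1,r1:7,r2:Add1,r3:21952
c17: CDB Add1=25081 | r0:Mul1,r1:7,r2:25081,r3:21952
c18: - | r0:Mul1,r1:7,r2:25081,r3:21952
c19: - | r0:Mul1,r1:7,r2:25081,r3:21952
c20: CDB Mul1=87808 | r0:87808,r1:7,r2:25081,r3:21952

STATUS = VALUE 25081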